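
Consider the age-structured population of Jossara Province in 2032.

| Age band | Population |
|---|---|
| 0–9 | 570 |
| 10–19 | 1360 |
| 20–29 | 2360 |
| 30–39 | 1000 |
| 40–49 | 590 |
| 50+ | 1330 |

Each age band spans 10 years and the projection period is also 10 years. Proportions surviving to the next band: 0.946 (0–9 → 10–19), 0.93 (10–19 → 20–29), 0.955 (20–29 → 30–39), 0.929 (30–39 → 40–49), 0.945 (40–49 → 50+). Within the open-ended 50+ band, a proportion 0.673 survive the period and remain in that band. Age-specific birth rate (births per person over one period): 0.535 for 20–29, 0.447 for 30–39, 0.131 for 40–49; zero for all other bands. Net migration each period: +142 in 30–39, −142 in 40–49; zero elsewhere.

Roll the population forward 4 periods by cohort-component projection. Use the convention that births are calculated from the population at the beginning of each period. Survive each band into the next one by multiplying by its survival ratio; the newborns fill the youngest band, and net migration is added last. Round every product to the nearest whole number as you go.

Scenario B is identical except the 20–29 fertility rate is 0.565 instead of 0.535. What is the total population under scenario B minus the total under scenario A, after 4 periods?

187

Let band 1 be 0–9 through band 6 = 50+.
Period 1.
Births: 2360 * 0.535 = 1263 ; 1000 * 0.447 = 447 ; 590 * 0.131 = 77 — total 1787
Band 2: 570 * 0.946 = 539
Band 3: 1360 * 0.93 = 1265
Band 4: 2360 * 0.955 = 2254
Band 5: 1000 * 0.929 = 929
Band 6: 590 * 0.945 + 1330 * 0.673 = 558 + 895 = 1453
Net migration: Band 4 + 142 → 2396; Band 5 − 142 → 787
Giving 1787 / 539 / 1265 / 2396 / 787 / 1453.
Period 2.
Births: 1265 * 0.535 = 677 ; 2396 * 0.447 = 1071 ; 787 * 0.131 = 103 — total 1851
Band 2: 1787 * 0.946 = 1691
Band 3: 539 * 0.93 = 501
Band 4: 1265 * 0.955 = 1208
Band 5: 2396 * 0.929 = 2226
Band 6: 787 * 0.945 + 1453 * 0.673 = 744 + 978 = 1722
Net migration: Band 4 + 142 → 1350; Band 5 − 142 → 2084
Giving 1851 / 1691 / 501 / 1350 / 2084 / 1722.
Period 3.
Births: 501 * 0.535 = 268 ; 1350 * 0.447 = 603 ; 2084 * 0.131 = 273 — total 1144
Band 2: 1851 * 0.946 = 1751
Band 3: 1691 * 0.93 = 1573
Band 4: 501 * 0.955 = 478
Band 5: 1350 * 0.929 = 1254
Band 6: 2084 * 0.945 + 1722 * 0.673 = 1969 + 1159 = 3128
Net migration: Band 4 + 142 → 620; Band 5 − 142 → 1112
Giving 1144 / 1751 / 1573 / 620 / 1112 / 3128.
Period 4.
Births: 1573 * 0.535 = 842 ; 620 * 0.447 = 277 ; 1112 * 0.131 = 146 — total 1265
Band 2: 1144 * 0.946 = 1082
Band 3: 1751 * 0.93 = 1628
Band 4: 1573 * 0.955 = 1502
Band 5: 620 * 0.929 = 576
Band 6: 1112 * 0.945 + 3128 * 0.673 = 1051 + 2105 = 3156
Net migration: Band 4 + 142 → 1644; Band 5 − 142 → 434
Giving 1265 / 1082 / 1628 / 1644 / 434 / 3156.
Scenario A total after 4 periods: 9209
Scenario B projection —
Period 1.
Births: 2360 * 0.565 = 1333 ; 1000 * 0.447 = 447 ; 590 * 0.131 = 77 — total 1857
Band 2: 570 * 0.946 = 539
Band 3: 1360 * 0.93 = 1265
Band 4: 2360 * 0.955 = 2254
Band 5: 1000 * 0.929 = 929
Band 6: 590 * 0.945 + 1330 * 0.673 = 558 + 895 = 1453
Net migration: Band 4 + 142 → 2396; Band 5 − 142 → 787
Giving 1857 / 539 / 1265 / 2396 / 787 / 1453.
Period 2.
Births: 1265 * 0.565 = 715 ; 2396 * 0.447 = 1071 ; 787 * 0.131 = 103 — total 1889
Band 2: 1857 * 0.946 = 1757
Band 3: 539 * 0.93 = 501
Band 4: 1265 * 0.955 = 1208
Band 5: 2396 * 0.929 = 2226
Band 6: 787 * 0.945 + 1453 * 0.673 = 744 + 978 = 1722
Net migration: Band 4 + 142 → 1350; Band 5 − 142 → 2084
Giving 1889 / 1757 / 501 / 1350 / 2084 / 1722.
Period 3.
Births: 501 * 0.565 = 283 ; 1350 * 0.447 = 603 ; 2084 * 0.131 = 273 — total 1159
Band 2: 1889 * 0.946 = 1787
Band 3: 1757 * 0.93 = 1634
Band 4: 501 * 0.955 = 478
Band 5: 1350 * 0.929 = 1254
Band 6: 2084 * 0.945 + 1722 * 0.673 = 1969 + 1159 = 3128
Net migration: Band 4 + 142 → 620; Band 5 − 142 → 1112
Giving 1159 / 1787 / 1634 / 620 / 1112 / 3128.
Period 4.
Births: 1634 * 0.565 = 923 ; 620 * 0.447 = 277 ; 1112 * 0.131 = 146 — total 1346
Band 2: 1159 * 0.946 = 1096
Band 3: 1787 * 0.93 = 1662
Band 4: 1634 * 0.955 = 1560
Band 5: 620 * 0.929 = 576
Band 6: 1112 * 0.945 + 3128 * 0.673 = 1051 + 2105 = 3156
Net migration: Band 4 + 142 → 1702; Band 5 − 142 → 434
Giving 1346 / 1096 / 1662 / 1702 / 434 / 3156.
Scenario B total after 4 periods: 9396
Difference B − A = 9396 − 9209 = 187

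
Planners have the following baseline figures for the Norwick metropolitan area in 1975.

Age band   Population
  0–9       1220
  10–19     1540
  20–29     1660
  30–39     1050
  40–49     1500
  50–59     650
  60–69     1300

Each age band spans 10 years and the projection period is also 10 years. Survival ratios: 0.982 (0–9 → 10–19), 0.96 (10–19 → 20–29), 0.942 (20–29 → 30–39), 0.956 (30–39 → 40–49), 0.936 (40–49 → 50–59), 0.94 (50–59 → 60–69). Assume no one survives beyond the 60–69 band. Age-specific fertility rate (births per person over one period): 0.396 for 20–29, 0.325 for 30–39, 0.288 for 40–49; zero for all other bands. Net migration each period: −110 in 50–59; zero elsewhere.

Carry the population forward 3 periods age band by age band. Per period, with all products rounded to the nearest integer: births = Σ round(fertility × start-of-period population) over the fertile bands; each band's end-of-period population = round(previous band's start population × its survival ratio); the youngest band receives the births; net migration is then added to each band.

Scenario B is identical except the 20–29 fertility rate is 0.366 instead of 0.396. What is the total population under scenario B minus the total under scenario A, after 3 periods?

Call the bands 1 to 7, youngest first.
Period 1.
Births: 1660 × 0.396 = 657 ; 1050 × 0.325 = 341 ; 1500 × 0.288 = 432 → total 1430
Band 2: 1220 × 0.982 = 1198
Band 3: 1540 × 0.96 = 1478
Band 4: 1660 × 0.942 = 1564
Band 5: 1050 × 0.956 = 1004
Band 6: 1500 × 0.936 = 1404
Band 7: 650 × 0.94 = 611
Net migration: Band 6 − 110 → 1294
Giving 1430 / 1198 / 1478 / 1564 / 1004 / 1294 / 611.
Period 2.
Births: 1478 × 0.396 = 585 ; 1564 × 0.325 = 508 ; 1004 × 0.288 = 289 → total 1382
Band 2: 1430 × 0.982 = 1404
Band 3: 1198 × 0.96 = 1150
Band 4: 1478 × 0.942 = 1392
Band 5: 1564 × 0.956 = 1495
Band 6: 1004 × 0.936 = 940
Band 7: 1294 × 0.94 = 1216
Net migration: Band 6 − 110 → 830
Giving 1382 / 1404 / 1150 / 1392 / 1495 / 830 / 1216.
Period 3.
Births: 1150 × 0.396 = 455 ; 1392 × 0.325 = 452 ; 1495 × 0.288 = 431 → total 1338
Band 2: 1382 × 0.982 = 1357
Band 3: 1404 × 0.96 = 1348
Band 4: 1150 × 0.942 = 1083
Band 5: 1392 × 0.956 = 1331
Band 6: 1495 × 0.936 = 1399
Band 7: 830 × 0.94 = 780
Net migration: Band 6 − 110 → 1289
Giving 1338 / 1357 / 1348 / 1083 / 1331 / 1289 / 780.
Scenario A total after 3 periods: 8526
Scenario B projection —
Period 1.
Births: 1660 × 0.366 = 608 ; 1050 × 0.325 = 341 ; 1500 × 0.288 = 432 → total 1381
Band 2: 1220 × 0.982 = 1198
Band 3: 1540 × 0.96 = 1478
Band 4: 1660 × 0.942 = 1564
Band 5: 1050 × 0.956 = 1004
Band 6: 1500 × 0.936 = 1404
Band 7: 650 × 0.94 = 611
Net migration: Band 6 − 110 → 1294
Giving 1381 / 1198 / 1478 / 1564 / 1004 / 1294 / 611.
Period 2.
Births: 1478 × 0.366 = 541 ; 1564 × 0.325 = 508 ; 1004 × 0.288 = 289 → total 1338
Band 2: 1381 × 0.982 = 1356
Band 3: 1198 × 0.96 = 1150
Band 4: 1478 × 0.942 = 1392
Band 5: 1564 × 0.956 = 1495
Band 6: 1004 × 0.936 = 940
Band 7: 1294 × 0.94 = 1216
Net migration: Band 6 − 110 → 830
Giving 1338 / 1356 / 1150 / 1392 / 1495 / 830 / 1216.
Period 3.
Births: 1150 × 0.366 = 421 ; 1392 × 0.325 = 452 ; 1495 × 0.288 = 431 → total 1304
Band 2: 1338 × 0.982 = 1314
Band 3: 1356 × 0.96 = 1302
Band 4: 1150 × 0.942 = 1083
Band 5: 1392 × 0.956 = 1331
Band 6: 1495 × 0.936 = 1399
Band 7: 830 × 0.94 = 780
Net migration: Band 6 − 110 → 1289
Giving 1304 / 1314 / 1302 / 1083 / 1331 / 1289 / 780.
Scenario B total after 3 periods: 8403
Difference B − A = 8403 − 8526 = -123

-123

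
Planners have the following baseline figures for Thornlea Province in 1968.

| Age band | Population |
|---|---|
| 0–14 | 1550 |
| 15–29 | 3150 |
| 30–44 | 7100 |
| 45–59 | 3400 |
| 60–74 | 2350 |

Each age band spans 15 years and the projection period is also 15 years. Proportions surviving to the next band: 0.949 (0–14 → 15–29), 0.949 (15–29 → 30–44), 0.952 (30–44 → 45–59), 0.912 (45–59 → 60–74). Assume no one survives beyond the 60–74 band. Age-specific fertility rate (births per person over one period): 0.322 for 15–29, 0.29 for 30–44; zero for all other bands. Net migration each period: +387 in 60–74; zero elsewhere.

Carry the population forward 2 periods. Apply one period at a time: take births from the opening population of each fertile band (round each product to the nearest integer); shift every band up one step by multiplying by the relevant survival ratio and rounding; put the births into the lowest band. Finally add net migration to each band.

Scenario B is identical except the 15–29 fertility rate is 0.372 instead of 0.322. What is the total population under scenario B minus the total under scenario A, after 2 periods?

[period 1]
Births: 3150 × 0.322 = 1014  |  7100 × 0.29 = 2059 ⇒ total 3073
15–29: 1550 × 0.949 = 1471
30–44: 3150 × 0.949 = 2989
45–59: 7100 × 0.952 = 6759
60–74: 3400 × 0.912 = 3101
Net migration: 60–74 + 387 → 3488
→ [3073, 1471, 2989, 6759, 3488]
[period 2]
Births: 1471 × 0.322 = 474  |  2989 × 0.29 = 867 ⇒ total 1341
15–29: 3073 × 0.949 = 2916
30–44: 1471 × 0.949 = 1396
45–59: 2989 × 0.952 = 2846
60–74: 6759 × 0.912 = 6164
Net migration: 60–74 + 387 → 6551
→ [1341, 2916, 1396, 2846, 6551]
Scenario A total after 2 periods: 15050
Scenario B projection —
[period 1]
Births: 3150 × 0.372 = 1172  |  7100 × 0.29 = 2059 ⇒ total 3231
15–29: 1550 × 0.949 = 1471
30–44: 3150 × 0.949 = 2989
45–59: 7100 × 0.952 = 6759
60–74: 3400 × 0.912 = 3101
Net migration: 60–74 + 387 → 3488
→ [3231, 1471, 2989, 6759, 3488]
[period 2]
Births: 1471 × 0.372 = 547  |  2989 × 0.29 = 867 ⇒ total 1414
15–29: 3231 × 0.949 = 3066
30–44: 1471 × 0.949 = 1396
45–59: 2989 × 0.952 = 2846
60–74: 6759 × 0.912 = 6164
Net migration: 60–74 + 387 → 6551
→ [1414, 3066, 1396, 2846, 6551]
Scenario B total after 2 periods: 15273
Difference B − A = 15273 − 15050 = 223

223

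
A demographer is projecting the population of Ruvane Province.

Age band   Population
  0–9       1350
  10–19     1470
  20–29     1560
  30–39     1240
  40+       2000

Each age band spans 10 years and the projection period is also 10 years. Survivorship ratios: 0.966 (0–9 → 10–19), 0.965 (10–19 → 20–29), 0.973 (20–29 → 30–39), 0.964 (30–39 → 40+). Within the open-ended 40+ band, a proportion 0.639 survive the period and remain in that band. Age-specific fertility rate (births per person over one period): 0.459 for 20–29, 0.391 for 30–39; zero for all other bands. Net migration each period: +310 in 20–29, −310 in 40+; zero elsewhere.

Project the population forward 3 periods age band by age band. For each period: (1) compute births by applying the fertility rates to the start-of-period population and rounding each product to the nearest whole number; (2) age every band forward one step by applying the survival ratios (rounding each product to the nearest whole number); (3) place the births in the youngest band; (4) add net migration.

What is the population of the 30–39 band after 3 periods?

1526

(Groups numbered youngest = 1 to oldest = 5.)
After projecting period 1:
Births: 1560 × 0.459 = 716  |  1240 × 0.391 = 485 ⇒ total 1201
Group 2: 1350 × 0.966 = 1304
Group 3: 1470 × 0.965 = 1419
Group 4: 1560 × 0.973 = 1518
Group 5: 1240 × 0.964 + 2000 × 0.639 = 1195 + 1278 = 2473
Net migration: Group 3 + 310 → 1729; Group 5 − 310 → 2163
Giving 1201 / 1304 / 1729 / 1518 / 2163.
After projecting period 2:
Births: 1729 × 0.459 = 794  |  1518 × 0.391 = 594 ⇒ total 1388
Group 2: 1201 × 0.966 = 1160
Group 3: 1304 × 0.965 = 1258
Group 4: 1729 × 0.973 = 1682
Group 5: 1518 × 0.964 + 2163 × 0.639 = 1463 + 1382 = 2845
Net migration: Group 3 + 310 → 1568; Group 5 − 310 → 2535
Giving 1388 / 1160 / 1568 / 1682 / 2535.
After projecting period 3:
Births: 1568 × 0.459 = 720  |  1682 × 0.391 = 658 ⇒ total 1378
Group 2: 1388 × 0.966 = 1341
Group 3: 1160 × 0.965 = 1119
Group 4: 1568 × 0.973 = 1526
Group 5: 1682 × 0.964 + 2535 × 0.639 = 1621 + 1620 = 3241
Net migration: Group 3 + 310 → 1429; Group 5 − 310 → 2931
Giving 1378 / 1341 / 1429 / 1526 / 2931.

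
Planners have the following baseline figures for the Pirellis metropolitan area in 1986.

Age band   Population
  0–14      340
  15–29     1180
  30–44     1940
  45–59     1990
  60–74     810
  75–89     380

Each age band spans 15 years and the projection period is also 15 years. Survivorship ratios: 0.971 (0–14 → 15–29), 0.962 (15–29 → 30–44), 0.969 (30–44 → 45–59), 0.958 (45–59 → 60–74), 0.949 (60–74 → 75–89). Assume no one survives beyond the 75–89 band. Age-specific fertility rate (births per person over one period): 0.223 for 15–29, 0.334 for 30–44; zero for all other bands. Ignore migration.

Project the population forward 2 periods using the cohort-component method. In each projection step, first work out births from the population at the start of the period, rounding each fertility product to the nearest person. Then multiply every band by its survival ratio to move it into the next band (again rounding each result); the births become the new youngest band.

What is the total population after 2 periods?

6365

(Groups numbered youngest = 1 to oldest = 6.)
Period 1:
Births: 1180 × 0.223 = 263, 1940 × 0.334 = 648 → 911
Group 2: 340 × 0.971 = 330
Group 3: 1180 × 0.962 = 1135
Group 4: 1940 × 0.969 = 1880
Group 5: 1990 × 0.958 = 1906
Group 6: 810 × 0.949 = 769
Giving 911 / 330 / 1135 / 1880 / 1906 / 769.
Period 2:
Births: 330 × 0.223 = 74, 1135 × 0.334 = 379 → 453
Group 2: 911 × 0.971 = 885
Group 3: 330 × 0.962 = 317
Group 4: 1135 × 0.969 = 1100
Group 5: 1880 × 0.958 = 1801
Group 6: 1906 × 0.949 = 1809
Giving 453 / 885 / 317 / 1100 / 1801 / 1809.
Total after period 2: 453 + 885 + 317 + 1100 + 1801 + 1809 = 6365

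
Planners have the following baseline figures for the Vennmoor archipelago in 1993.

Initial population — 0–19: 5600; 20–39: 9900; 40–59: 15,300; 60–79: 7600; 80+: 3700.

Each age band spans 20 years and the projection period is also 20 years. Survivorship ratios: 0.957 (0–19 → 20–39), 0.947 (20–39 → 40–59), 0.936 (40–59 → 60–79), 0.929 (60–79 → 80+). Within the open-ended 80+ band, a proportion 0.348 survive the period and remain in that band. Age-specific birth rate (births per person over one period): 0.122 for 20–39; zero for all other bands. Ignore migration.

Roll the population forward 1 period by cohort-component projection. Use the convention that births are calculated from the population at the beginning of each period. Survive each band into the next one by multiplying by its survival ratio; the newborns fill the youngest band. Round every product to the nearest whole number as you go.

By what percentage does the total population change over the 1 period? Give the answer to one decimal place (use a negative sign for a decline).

-8.3

(Bands numbered youngest = 1 to oldest = 5.)
[period 1]
Births: 9900 * 0.122 = 1208
Band 2: 5600 * 0.957 = 5359
Band 3: 9900 * 0.947 = 9375
Band 4: 15300 * 0.936 = 14321
Band 5: 7600 * 0.929 + 3700 * 0.348 = 7060 + 1288 = 8348
Population now: 0–19=1208, 20–39=5359, 40–59=9375, 60–79=14321, 80+=8348
Total: 42100 → 38611; change = -3489; percentage change = -8.3%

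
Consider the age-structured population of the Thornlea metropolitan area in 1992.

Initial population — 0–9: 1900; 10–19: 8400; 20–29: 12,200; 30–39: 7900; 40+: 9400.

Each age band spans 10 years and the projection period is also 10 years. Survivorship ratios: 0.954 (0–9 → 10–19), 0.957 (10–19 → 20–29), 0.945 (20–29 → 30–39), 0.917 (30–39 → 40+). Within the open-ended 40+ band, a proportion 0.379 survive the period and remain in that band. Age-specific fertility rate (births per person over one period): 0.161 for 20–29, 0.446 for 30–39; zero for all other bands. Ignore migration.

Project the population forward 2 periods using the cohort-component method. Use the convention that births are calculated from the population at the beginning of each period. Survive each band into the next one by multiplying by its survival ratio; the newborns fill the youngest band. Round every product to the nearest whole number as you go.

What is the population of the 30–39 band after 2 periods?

7597

Numbering the bands 1..5 from youngest to oldest:
Period 1:
Births: 12200 × 0.161 = 1964  |  7900 × 0.446 = 3523 ⇒ total 5487
Band 2: 1900 × 0.954 = 1813
Band 3: 8400 × 0.957 = 8039
Band 4: 12200 × 0.945 = 11529
Band 5: 7900 × 0.917 + 9400 × 0.379 = 7244 + 3563 = 10807
→ [5487, 1813, 8039, 11529, 10807]
Period 2:
Births: 8039 × 0.161 = 1294  |  11529 × 0.446 = 5142 ⇒ total 6436
Band 2: 5487 × 0.954 = 5235
Band 3: 1813 × 0.957 = 1735
Band 4: 8039 × 0.945 = 7597
Band 5: 11529 × 0.917 + 10807 × 0.379 = 10572 + 4096 = 14668
→ [6436, 5235, 1735, 7597, 14668]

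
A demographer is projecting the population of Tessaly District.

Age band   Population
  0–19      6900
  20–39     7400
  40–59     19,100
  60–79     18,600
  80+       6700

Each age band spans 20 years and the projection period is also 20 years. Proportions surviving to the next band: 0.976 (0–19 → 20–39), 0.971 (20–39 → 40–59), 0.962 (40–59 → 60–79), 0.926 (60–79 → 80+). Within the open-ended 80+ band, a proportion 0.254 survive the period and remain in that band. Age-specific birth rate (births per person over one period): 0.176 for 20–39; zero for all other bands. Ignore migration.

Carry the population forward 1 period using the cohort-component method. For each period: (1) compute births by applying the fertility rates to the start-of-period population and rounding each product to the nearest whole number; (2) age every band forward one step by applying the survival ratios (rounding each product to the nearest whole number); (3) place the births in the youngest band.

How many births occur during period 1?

[period 1]
Births: 7400 × 0.176 = 1302
20–39: 6900 × 0.976 = 6734
40–59: 7400 × 0.971 = 7185
60–79: 19100 × 0.962 = 18374
80+: 18600 × 0.926 + 6700 × 0.254 = 17224 + 1702 = 18926
Population now: 0–19=1302, 20–39=6734, 40–59=7185, 60–79=18374, 80+=18926

1302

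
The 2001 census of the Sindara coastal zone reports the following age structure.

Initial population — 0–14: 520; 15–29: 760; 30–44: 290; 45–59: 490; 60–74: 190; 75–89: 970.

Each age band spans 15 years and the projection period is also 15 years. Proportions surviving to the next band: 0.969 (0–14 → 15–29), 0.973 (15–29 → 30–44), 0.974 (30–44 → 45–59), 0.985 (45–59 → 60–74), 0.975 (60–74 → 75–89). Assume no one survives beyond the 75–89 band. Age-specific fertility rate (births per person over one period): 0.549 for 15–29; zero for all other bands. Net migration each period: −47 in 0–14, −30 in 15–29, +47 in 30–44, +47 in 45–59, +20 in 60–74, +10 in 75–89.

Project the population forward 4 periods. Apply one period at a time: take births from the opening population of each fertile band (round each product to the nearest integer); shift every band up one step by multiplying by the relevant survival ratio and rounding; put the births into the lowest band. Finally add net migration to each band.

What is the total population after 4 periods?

Numbering the bands 1..6 from youngest to oldest:
— Period 1 —
Births: 760 × 0.549 = 417
Band 2: 520 × 0.969 = 504
Band 3: 760 × 0.973 = 739
Band 4: 290 × 0.974 = 282
Band 5: 490 × 0.985 = 483
Band 6: 190 × 0.975 = 185
Net migration: Band 1 − 47 → 370; Band 2 − 30 → 474; Band 3 + 47 → 786; Band 4 + 47 → 329; Band 5 + 20 → 503; Band 6 + 10 → 195
End of period: [370, 474, 786, 329, 503, 195]
— Period 2 —
Births: 474 × 0.549 = 260
Band 2: 370 × 0.969 = 359
Band 3: 474 × 0.973 = 461
Band 4: 786 × 0.974 = 766
Band 5: 329 × 0.985 = 324
Band 6: 503 × 0.975 = 490
Net migration: Band 1 − 47 → 213; Band 2 − 30 → 329; Band 3 + 47 → 508; Band 4 + 47 → 813; Band 5 + 20 → 344; Band 6 + 10 → 500
End of period: [213, 329, 508, 813, 344, 500]
— Period 3 —
Births: 329 × 0.549 = 181
Band 2: 213 × 0.969 = 206
Band 3: 329 × 0.973 = 320
Band 4: 508 × 0.974 = 495
Band 5: 813 × 0.985 = 801
Band 6: 344 × 0.975 = 335
Net migration: Band 1 − 47 → 134; Band 2 − 30 → 176; Band 3 + 47 → 367; Band 4 + 47 → 542; Band 5 + 20 → 821; Band 6 + 10 → 345
End of period: [134, 176, 367, 542, 821, 345]
— Period 4 —
Births: 176 × 0.549 = 97
Band 2: 134 × 0.969 = 130
Band 3: 176 × 0.973 = 171
Band 4: 367 × 0.974 = 357
Band 5: 542 × 0.985 = 534
Band 6: 821 × 0.975 = 800
Net migration: Band 1 − 47 → 50; Band 2 − 30 → 100; Band 3 + 47 → 218; Band 4 + 47 → 404; Band 5 + 20 → 554; Band 6 + 10 → 810
End of period: [50, 100, 218, 404, 554, 810]
Total after period 4: 50 + 100 + 218 + 404 + 554 + 810 = 2136

2136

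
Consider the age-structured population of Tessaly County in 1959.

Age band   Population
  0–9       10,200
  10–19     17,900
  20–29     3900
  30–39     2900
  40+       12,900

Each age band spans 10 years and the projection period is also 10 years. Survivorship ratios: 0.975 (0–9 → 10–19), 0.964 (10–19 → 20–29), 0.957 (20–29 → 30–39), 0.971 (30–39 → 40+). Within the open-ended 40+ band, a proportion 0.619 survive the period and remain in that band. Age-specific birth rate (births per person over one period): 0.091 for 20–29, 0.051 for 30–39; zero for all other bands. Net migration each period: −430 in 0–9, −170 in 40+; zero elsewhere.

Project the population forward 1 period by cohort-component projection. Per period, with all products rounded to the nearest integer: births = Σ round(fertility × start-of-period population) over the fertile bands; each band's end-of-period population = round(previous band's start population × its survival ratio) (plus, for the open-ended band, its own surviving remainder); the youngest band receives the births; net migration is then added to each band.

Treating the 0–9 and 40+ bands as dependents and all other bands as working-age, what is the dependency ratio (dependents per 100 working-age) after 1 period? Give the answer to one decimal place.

(Bands numbered youngest = 1 to oldest = 5.)
Period 1:
Births: 3900 × 0.091 = 355  |  2900 × 0.051 = 148 — total 503
Band 2: 10200 × 0.975 = 9945
Band 3: 17900 × 0.964 = 17256
Band 4: 3900 × 0.957 = 3732
Band 5: 2900 × 0.971 + 12900 × 0.619 = 2816 + 7985 = 10801
Net migration: Band 1 − 430 → 73; Band 5 − 170 → 10631
Population now: 0–9=73, 10–19=9945, 20–29=17256, 30–39=3732, 40+=10631
Dependents (band 0–9 + band 40+) = 73 + 10631 = 10704; working-age = 30933; ratio = 10704/30933 × 100 = 34.6

34.6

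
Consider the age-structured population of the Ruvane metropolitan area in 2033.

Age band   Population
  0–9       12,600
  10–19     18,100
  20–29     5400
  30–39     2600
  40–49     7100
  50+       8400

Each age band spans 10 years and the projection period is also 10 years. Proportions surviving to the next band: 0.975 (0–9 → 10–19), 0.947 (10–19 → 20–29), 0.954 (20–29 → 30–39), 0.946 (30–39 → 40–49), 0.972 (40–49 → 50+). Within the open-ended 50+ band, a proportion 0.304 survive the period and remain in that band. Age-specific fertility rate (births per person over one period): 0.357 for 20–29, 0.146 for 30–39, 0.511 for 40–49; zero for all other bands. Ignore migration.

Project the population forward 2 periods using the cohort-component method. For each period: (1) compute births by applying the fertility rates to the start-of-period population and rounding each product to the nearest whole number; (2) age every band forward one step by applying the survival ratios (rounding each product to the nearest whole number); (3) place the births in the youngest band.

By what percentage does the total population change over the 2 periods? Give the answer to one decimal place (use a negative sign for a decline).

Call the groups 1 to 6, youngest first.
— Period 1 —
Births: 5400 × 0.357 = 1928, 2600 × 0.146 = 380, 7100 × 0.511 = 3628 — total 5936
Group 2: 12600 × 0.975 = 12285
Group 3: 18100 × 0.947 = 17141
Group 4: 5400 × 0.954 = 5152
Group 5: 2600 × 0.946 = 2460
Group 6: 7100 × 0.972 + 8400 × 0.304 = 6901 + 2554 = 9455
→ [5936, 12285, 17141, 5152, 2460, 9455]
— Period 2 —
Births: 17141 × 0.357 = 6119, 5152 × 0.146 = 752, 2460 × 0.511 = 1257 — total 8128
Group 2: 5936 × 0.975 = 5788
Group 3: 12285 × 0.947 = 11634
Group 4: 17141 × 0.954 = 16353
Group 5: 5152 × 0.946 = 4874
Group 6: 2460 × 0.972 + 9455 × 0.304 = 2391 + 2874 = 5265
→ [8128, 5788, 11634, 16353, 4874, 5265]
Total: 54200 → 52042; change = -2158; percentage change = -4.0%

-4.0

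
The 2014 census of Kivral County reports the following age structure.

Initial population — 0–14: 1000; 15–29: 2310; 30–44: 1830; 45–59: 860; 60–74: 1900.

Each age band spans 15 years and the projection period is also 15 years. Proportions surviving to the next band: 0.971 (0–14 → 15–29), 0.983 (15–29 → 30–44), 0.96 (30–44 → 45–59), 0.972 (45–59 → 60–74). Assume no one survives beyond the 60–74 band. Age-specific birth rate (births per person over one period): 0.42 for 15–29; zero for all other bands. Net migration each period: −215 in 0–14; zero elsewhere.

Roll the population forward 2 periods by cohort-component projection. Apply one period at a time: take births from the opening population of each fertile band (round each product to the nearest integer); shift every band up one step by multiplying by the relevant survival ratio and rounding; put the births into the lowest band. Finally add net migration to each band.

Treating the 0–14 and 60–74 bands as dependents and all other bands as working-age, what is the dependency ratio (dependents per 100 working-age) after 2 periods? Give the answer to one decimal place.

49.2

Let band 1 be 0–14 through band 5 = 60–74.
[period 1]
Births: 2310 × 0.42 = 970
Band 2: 1000 × 0.971 = 971
Band 3: 2310 × 0.983 = 2271
Band 4: 1830 × 0.96 = 1757
Band 5: 860 × 0.972 = 836
Net migration: Band 1 − 215 → 755
Population now: 0–14=755, 15–29=971, 30–44=2271, 45–59=1757, 60–74=836
[period 2]
Births: 971 × 0.42 = 408
Band 2: 755 × 0.971 = 733
Band 3: 971 × 0.983 = 954
Band 4: 2271 × 0.96 = 2180
Band 5: 1757 × 0.972 = 1708
Net migration: Band 1 − 215 → 193
Population now: 0–14=193, 15–29=733, 30–44=954, 45–59=2180, 60–74=1708
Dependents (band 0–14 + band 60–74) = 193 + 1708 = 1901; working-age = 3867; ratio = 1901/3867 × 100 = 49.2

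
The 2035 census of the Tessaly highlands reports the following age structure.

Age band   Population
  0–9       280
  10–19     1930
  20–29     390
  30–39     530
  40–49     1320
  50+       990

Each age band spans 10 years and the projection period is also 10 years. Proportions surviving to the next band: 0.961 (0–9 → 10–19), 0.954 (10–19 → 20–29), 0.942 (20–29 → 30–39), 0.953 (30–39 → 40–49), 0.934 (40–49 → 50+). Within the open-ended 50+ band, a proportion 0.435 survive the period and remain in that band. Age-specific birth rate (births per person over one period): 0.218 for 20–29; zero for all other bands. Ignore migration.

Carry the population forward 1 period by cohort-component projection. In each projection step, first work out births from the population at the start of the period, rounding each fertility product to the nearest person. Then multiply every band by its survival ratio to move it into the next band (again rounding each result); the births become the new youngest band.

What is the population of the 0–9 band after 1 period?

Period 1.
Births: 390 × 0.218 = 85
10–19: 280 × 0.961 = 269
20–29: 1930 × 0.954 = 1841
30–39: 390 × 0.942 = 367
40–49: 530 × 0.953 = 505
50+: 1320 × 0.934 + 990 × 0.435 = 1233 + 431 = 1664
End of period: [85, 269, 1841, 367, 505, 1664]

85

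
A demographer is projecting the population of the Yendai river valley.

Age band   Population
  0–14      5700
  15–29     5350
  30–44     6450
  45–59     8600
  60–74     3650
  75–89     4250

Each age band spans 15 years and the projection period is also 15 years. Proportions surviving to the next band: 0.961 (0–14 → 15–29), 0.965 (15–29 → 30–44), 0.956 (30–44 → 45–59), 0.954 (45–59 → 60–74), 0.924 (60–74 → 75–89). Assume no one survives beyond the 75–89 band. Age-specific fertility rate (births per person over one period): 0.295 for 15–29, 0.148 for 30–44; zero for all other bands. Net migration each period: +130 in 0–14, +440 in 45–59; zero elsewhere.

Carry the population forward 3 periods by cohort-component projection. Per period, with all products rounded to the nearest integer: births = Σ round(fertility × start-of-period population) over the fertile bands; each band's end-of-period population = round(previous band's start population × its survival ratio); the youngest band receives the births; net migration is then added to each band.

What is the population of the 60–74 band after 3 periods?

5129

Call the bands 1 to 6, youngest first.
— Period 1 —
Births: 5350 * 0.295 = 1578  |  6450 * 0.148 = 955 → 2533
Band 2: 5700 * 0.961 = 5478
Band 3: 5350 * 0.965 = 5163
Band 4: 6450 * 0.956 = 6166
Band 5: 8600 * 0.954 = 8204
Band 6: 3650 * 0.924 = 3373
Net migration: Band 1 + 130 → 2663; Band 4 + 440 → 6606
Population now: 0–14=2663, 15–29=5478, 30–44=5163, 45–59=6606, 60–74=8204, 75–89=3373
— Period 2 —
Births: 5478 * 0.295 = 1616  |  5163 * 0.148 = 764 → 2380
Band 2: 2663 * 0.961 = 2559
Band 3: 5478 * 0.965 = 5286
Band 4: 5163 * 0.956 = 4936
Band 5: 6606 * 0.954 = 6302
Band 6: 8204 * 0.924 = 7580
Net migration: Band 1 + 130 → 2510; Band 4 + 440 → 5376
Population now: 0–14=2510, 15–29=2559, 30–44=5286, 45–59=5376, 60–74=6302, 75–89=7580
— Period 3 —
Births: 2559 * 0.295 = 755  |  5286 * 0.148 = 782 → 1537
Band 2: 2510 * 0.961 = 2412
Band 3: 2559 * 0.965 = 2469
Band 4: 5286 * 0.956 = 5053
Band 5: 5376 * 0.954 = 5129
Band 6: 6302 * 0.924 = 5823
Net migration: Band 1 + 130 → 1667; Band 4 + 440 → 5493
Population now: 0–14=1667, 15–29=2412, 30–44=2469, 45–59=5493, 60–74=5129, 75–89=5823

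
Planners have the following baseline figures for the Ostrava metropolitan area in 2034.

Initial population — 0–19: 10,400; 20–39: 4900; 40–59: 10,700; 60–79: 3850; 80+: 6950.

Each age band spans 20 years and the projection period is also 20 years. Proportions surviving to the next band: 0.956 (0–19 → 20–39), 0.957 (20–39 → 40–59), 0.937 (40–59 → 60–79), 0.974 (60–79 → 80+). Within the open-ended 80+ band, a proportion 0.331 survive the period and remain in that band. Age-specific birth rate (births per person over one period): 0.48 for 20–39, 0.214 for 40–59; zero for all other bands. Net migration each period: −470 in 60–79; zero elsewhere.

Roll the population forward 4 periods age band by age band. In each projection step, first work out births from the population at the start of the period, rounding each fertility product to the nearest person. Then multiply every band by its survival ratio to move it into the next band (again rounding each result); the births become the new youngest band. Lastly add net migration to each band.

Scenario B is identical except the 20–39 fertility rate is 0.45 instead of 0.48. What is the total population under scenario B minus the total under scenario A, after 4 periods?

-910

Period 1:
Births: 4900 × 0.48 = 2352 ; 10700 × 0.214 = 2290 → 4642
20–39: 10400 × 0.956 = 9942
40–59: 4900 × 0.957 = 4689
60–79: 10700 × 0.937 = 10026
80+: 3850 × 0.974 + 6950 × 0.331 = 3750 + 2300 = 6050
Net migration: 60–79 − 470 → 9556
End of period: [4642, 9942, 4689, 9556, 6050]
Period 2:
Births: 9942 × 0.48 = 4772 ; 4689 × 0.214 = 1003 → 5775
20–39: 4642 × 0.956 = 4438
40–59: 9942 × 0.957 = 9514
60–79: 4689 × 0.937 = 4394
80+: 9556 × 0.974 + 6050 × 0.331 = 9308 + 2003 = 11311
Net migration: 60–79 − 470 → 3924
End of period: [5775, 4438, 9514, 3924, 11311]
Period 3:
Births: 4438 × 0.48 = 2130 ; 9514 × 0.214 = 2036 → 4166
20–39: 5775 × 0.956 = 5521
40–59: 4438 × 0.957 = 4247
60–79: 9514 × 0.937 = 8915
80+: 3924 × 0.974 + 11311 × 0.331 = 3822 + 3744 = 7566
Net migration: 60–79 − 470 → 8445
End of period: [4166, 5521, 4247, 8445, 7566]
Period 4:
Births: 5521 × 0.48 = 2650 ; 4247 × 0.214 = 909 → 3559
20–39: 4166 × 0.956 = 3983
40–59: 5521 × 0.957 = 5284
60–79: 4247 × 0.937 = 3979
80+: 8445 × 0.974 + 7566 × 0.331 = 8225 + 2504 = 10729
Net migration: 60–79 − 470 → 3509
End of period: [3559, 3983, 5284, 3509, 10729]
Scenario A total after 4 periods: 27064
Scenario B projection —
Period 1:
Births: 4900 × 0.45 = 2205 ; 10700 × 0.214 = 2290 → 4495
20–39: 10400 × 0.956 = 9942
40–59: 4900 × 0.957 = 4689
60–79: 10700 × 0.937 = 10026
80+: 3850 × 0.974 + 6950 × 0.331 = 3750 + 2300 = 6050
Net migration: 60–79 − 470 → 9556
End of period: [4495, 9942, 4689, 9556, 6050]
Period 2:
Births: 9942 × 0.45 = 4474 ; 4689 × 0.214 = 1003 → 5477
20–39: 4495 × 0.956 = 4297
40–59: 9942 × 0.957 = 9514
60–79: 4689 × 0.937 = 4394
80+: 9556 × 0.974 + 6050 × 0.331 = 9308 + 2003 = 11311
Net migration: 60–79 − 470 → 3924
End of period: [5477, 4297, 9514, 3924, 11311]
Period 3:
Births: 4297 × 0.45 = 1934 ; 9514 × 0.214 = 2036 → 3970
20–39: 5477 × 0.956 = 5236
40–59: 4297 × 0.957 = 4112
60–79: 9514 × 0.937 = 8915
80+: 3924 × 0.974 + 11311 × 0.331 = 3822 + 3744 = 7566
Net migration: 60–79 − 470 → 8445
End of period: [3970, 5236, 4112, 8445, 7566]
Period 4:
Births: 5236 × 0.45 = 2356 ; 4112 × 0.214 = 880 → 3236
20–39: 3970 × 0.956 = 3795
40–59: 5236 × 0.957 = 5011
60–79: 4112 × 0.937 = 3853
80+: 8445 × 0.974 + 7566 × 0.331 = 8225 + 2504 = 10729
Net migration: 60–79 − 470 → 3383
End of period: [3236, 3795, 5011, 3383, 10729]
Scenario B total after 4 periods: 26154
Difference B − A = 26154 − 27064 = -910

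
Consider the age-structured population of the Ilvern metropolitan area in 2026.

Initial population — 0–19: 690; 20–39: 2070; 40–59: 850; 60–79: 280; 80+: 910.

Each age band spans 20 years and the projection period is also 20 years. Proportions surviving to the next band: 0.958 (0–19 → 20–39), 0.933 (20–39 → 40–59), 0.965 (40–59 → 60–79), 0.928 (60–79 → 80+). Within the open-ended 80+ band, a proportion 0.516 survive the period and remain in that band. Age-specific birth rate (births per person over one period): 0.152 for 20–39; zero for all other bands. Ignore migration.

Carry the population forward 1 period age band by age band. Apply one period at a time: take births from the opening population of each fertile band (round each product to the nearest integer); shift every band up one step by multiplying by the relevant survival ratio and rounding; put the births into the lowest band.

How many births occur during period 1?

315

After projecting period 1:
Births: 2070 × 0.152 = 315
20–39: 690 × 0.958 = 661
40–59: 2070 × 0.933 = 1931
60–79: 850 × 0.965 = 820
80+: 280 × 0.928 + 910 × 0.516 = 260 + 470 = 730
Giving 315 / 661 / 1931 / 820 / 730.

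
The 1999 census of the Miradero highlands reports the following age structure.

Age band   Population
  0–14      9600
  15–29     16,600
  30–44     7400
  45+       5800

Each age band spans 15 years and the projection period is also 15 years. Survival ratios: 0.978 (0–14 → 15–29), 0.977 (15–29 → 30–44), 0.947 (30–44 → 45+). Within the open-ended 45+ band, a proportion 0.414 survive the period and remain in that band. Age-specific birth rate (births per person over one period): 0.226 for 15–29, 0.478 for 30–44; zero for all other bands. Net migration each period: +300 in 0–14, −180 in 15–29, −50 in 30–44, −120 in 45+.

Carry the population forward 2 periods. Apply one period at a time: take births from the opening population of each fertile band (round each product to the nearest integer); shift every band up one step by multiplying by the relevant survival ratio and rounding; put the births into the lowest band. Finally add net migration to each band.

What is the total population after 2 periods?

45335

Period 1:
Births: 16600 × 0.226 = 3752 ; 7400 × 0.478 = 3537 — total 7289
15–29: 9600 × 0.978 = 9389
30–44: 16600 × 0.977 = 16218
45+: 7400 × 0.947 + 5800 × 0.414 = 7008 + 2401 = 9409
Net migration: 0–14 + 300 → 7589; 15–29 − 180 → 9209; 30–44 − 50 → 16168; 45+ − 120 → 9289
Population now: 0–14=7589, 15–29=9209, 30–44=16168, 45+=9289
Period 2:
Births: 9209 × 0.226 = 2081 ; 16168 × 0.478 = 7728 — total 9809
15–29: 7589 × 0.978 = 7422
30–44: 9209 × 0.977 = 8997
45+: 16168 × 0.947 + 9289 × 0.414 = 15311 + 3846 = 19157
Net migration: 0–14 + 300 → 10109; 15–29 − 180 → 7242; 30–44 − 50 → 8947; 45+ − 120 → 19037
Population now: 0–14=10109, 15–29=7242, 30–44=8947, 45+=19037
Total after period 2: 10109 + 7242 + 8947 + 19037 = 45335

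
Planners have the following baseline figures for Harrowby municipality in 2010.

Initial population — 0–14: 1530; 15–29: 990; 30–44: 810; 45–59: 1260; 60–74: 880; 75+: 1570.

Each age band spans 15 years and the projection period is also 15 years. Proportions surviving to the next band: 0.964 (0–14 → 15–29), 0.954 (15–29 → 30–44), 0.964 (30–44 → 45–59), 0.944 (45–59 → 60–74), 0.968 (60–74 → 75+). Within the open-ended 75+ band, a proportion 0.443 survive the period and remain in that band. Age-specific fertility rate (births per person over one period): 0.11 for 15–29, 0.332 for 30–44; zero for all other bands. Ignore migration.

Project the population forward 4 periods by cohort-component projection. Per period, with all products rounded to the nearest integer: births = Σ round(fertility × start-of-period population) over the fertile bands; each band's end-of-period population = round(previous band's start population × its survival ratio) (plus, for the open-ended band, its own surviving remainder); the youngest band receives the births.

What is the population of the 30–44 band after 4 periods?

437

(Bands numbered youngest = 1 to oldest = 6.)
After projecting period 1:
Births: 990 × 0.11 = 109 ; 810 × 0.332 = 269 → 378
Band 2: 1530 × 0.964 = 1475
Band 3: 990 × 0.954 = 944
Band 4: 810 × 0.964 = 781
Band 5: 1260 × 0.944 = 1189
Band 6: 880 × 0.968 + 1570 × 0.443 = 852 + 696 = 1548
End of period: [378, 1475, 944, 781, 1189, 1548]
After projecting period 2:
Births: 1475 × 0.11 = 162 ; 944 × 0.332 = 313 → 475
Band 2: 378 × 0.964 = 364
Band 3: 1475 × 0.954 = 1407
Band 4: 944 × 0.964 = 910
Band 5: 781 × 0.944 = 737
Band 6: 1189 × 0.968 + 1548 × 0.443 = 1151 + 686 = 1837
End of period: [475, 364, 1407, 910, 737, 1837]
After projecting period 3:
Births: 364 × 0.11 = 40 ; 1407 × 0.332 = 467 → 507
Band 2: 475 × 0.964 = 458
Band 3: 364 × 0.954 = 347
Band 4: 1407 × 0.964 = 1356
Band 5: 910 × 0.944 = 859
Band 6: 737 × 0.968 + 1837 × 0.443 = 713 + 814 = 1527
End of period: [507, 458, 347, 1356, 859, 1527]
After projecting period 4:
Births: 458 × 0.11 = 50 ; 347 × 0.332 = 115 → 165
Band 2: 507 × 0.964 = 489
Band 3: 458 × 0.954 = 437
Band 4: 347 × 0.964 = 335
Band 5: 1356 × 0.944 = 1280
Band 6: 859 × 0.968 + 1527 × 0.443 = 832 + 676 = 1508
End of period: [165, 489, 437, 335, 1280, 1508]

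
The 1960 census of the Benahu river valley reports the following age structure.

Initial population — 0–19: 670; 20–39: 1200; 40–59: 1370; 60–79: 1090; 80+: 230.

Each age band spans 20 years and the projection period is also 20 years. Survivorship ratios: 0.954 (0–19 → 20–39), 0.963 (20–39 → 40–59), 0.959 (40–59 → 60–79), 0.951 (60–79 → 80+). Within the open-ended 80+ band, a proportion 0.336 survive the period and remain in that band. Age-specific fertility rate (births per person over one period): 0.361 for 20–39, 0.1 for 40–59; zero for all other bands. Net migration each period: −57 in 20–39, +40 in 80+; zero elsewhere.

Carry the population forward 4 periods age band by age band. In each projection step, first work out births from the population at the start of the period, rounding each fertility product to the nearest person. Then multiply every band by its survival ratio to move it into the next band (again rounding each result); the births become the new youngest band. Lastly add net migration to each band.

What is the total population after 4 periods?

After projecting period 1:
Births: 1200 * 0.361 = 433, 1370 * 0.1 = 137 → 570
20–39: 670 * 0.954 = 639
40–59: 1200 * 0.963 = 1156
60–79: 1370 * 0.959 = 1314
80+: 1090 * 0.951 + 230 * 0.336 = 1037 + 77 = 1114
Net migration: 20–39 − 57 → 582; 80+ + 40 → 1154
→ [570, 582, 1156, 1314, 1154]
After projecting period 2:
Births: 582 * 0.361 = 210, 1156 * 0.1 = 116 → 326
20–39: 570 * 0.954 = 544
40–59: 582 * 0.963 = 560
60–79: 1156 * 0.959 = 1109
80+: 1314 * 0.951 + 1154 * 0.336 = 1250 + 388 = 1638
Net migration: 20–39 − 57 → 487; 80+ + 40 → 1678
→ [326, 487, 560, 1109, 1678]
After projecting period 3:
Births: 487 * 0.361 = 176, 560 * 0.1 = 56 → 232
20–39: 326 * 0.954 = 311
40–59: 487 * 0.963 = 469
60–79: 560 * 0.959 = 537
80+: 1109 * 0.951 + 1678 * 0.336 = 1055 + 564 = 1619
Net migration: 20–39 − 57 → 254; 80+ + 40 → 1659
→ [232, 254, 469, 537, 1659]
After projecting period 4:
Births: 254 * 0.361 = 92, 469 * 0.1 = 47 → 139
20–39: 232 * 0.954 = 221
40–59: 254 * 0.963 = 245
60–79: 469 * 0.959 = 450
80+: 537 * 0.951 + 1659 * 0.336 = 511 + 557 = 1068
Net migration: 20–39 − 57 → 164; 80+ + 40 → 1108
→ [139, 164, 245, 450, 1108]
Total after period 4: 139 + 164 + 245 + 450 + 1108 = 2106

2106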